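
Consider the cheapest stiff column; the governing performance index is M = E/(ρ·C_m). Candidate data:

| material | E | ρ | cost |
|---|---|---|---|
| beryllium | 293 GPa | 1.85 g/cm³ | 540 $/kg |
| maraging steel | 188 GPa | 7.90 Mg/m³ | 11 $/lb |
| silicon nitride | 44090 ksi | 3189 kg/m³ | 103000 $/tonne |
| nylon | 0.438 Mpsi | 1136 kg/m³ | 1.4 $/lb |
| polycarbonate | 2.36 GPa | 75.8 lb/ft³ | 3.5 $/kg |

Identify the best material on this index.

maraging steel

In SI units:
  beryllium: E = 293.0 GPa, ρ = 1850 kg/m³, cost = 540.0 $/kg
  maraging steel: E = 188.0 GPa, ρ = 7900 kg/m³, cost = 24.25 $/kg
  silicon nitride: E = 304.0 GPa, ρ = 3189 kg/m³, cost = 103.0 $/kg
  nylon: E = 3.020 GPa, ρ = 1136 kg/m³, cost = 3.086 $/kg
  polycarbonate: E = 2.360 GPa, ρ = 1214 kg/m³, cost = 3.500 $/kg
  maraging steel: M = 0.981 MN·m per $
  silicon nitride: M = 0.925 MN·m per $
  nylon: M = 0.861 MN·m per $
  polycarbonate: M = 0.555 MN·m per $
  beryllium: M = 0.293 MN·m per $
The maximum is for maraging steel.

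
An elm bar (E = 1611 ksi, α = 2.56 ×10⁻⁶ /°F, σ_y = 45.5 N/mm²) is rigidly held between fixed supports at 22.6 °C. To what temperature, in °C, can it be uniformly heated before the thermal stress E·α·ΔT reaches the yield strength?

912 °C

E = 1611 ksi = 11.11 GPa.
α = 2.56×10⁻⁶/°F × 9/5 = 4.61×10⁻⁶/K.
σ_y = 45.5 N/mm² = 45.50 MPa.
E·α·ΔT = 45.50 MPa ⇒ ΔT = 45.50 / (11.11×10³ × 4.61×10⁻⁶) = 889.0 K.
T = 22.6 + 889.0 = 911.6 °C.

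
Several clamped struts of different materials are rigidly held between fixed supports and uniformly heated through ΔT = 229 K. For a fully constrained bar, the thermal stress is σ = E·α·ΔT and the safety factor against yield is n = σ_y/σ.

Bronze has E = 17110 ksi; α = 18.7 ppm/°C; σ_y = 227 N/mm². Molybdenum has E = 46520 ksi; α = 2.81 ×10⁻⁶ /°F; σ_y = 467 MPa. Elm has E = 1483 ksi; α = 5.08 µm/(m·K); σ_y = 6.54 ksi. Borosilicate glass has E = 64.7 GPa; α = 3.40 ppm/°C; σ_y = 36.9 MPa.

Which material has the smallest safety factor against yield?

Converting E to GPa, α to ×10⁻⁶/K, σ_y to MPa, then σ and n for each:
  bronze: E = 118.0, α = 18.7, σ_y = 227.0 → σ = 505 MPa, n = 0.449
  molybdenum: E = 320.7, α = 5.06, σ_y = 467.0 → σ = 372 MPa, n = 1.26
  elm: E = 10.22, α = 5.08, σ_y = 45.09 → σ = 11.9 MPa, n = 3.79
  borosilicate glass: E = 64.70, α = 3.40, σ_y = 36.90 → σ = 50.4 MPa, n = 0.733
Bronze has the lowest safety factor, n = 0.449.

bronze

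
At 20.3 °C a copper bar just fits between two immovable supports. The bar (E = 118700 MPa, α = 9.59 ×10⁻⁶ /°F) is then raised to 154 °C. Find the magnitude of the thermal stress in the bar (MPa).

274 MPa

E = 118700 MPa = 118.7 GPa.
α = 9.59×10⁻⁶/°F × 9/5 = 17.3×10⁻⁶/K.
ΔT = 133.7 K. Constrained thermal stress σ = E·α·ΔT = 118.7×10³ MPa × 17.3×10⁻⁶ × 133.7 = 274 MPa (compressive).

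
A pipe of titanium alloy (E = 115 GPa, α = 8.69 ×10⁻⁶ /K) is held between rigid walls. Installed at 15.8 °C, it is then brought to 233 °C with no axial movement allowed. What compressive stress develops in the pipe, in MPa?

ΔT = 217.2 K. Constrained thermal stress σ = E·α·ΔT = 115.0×10³ MPa × 8.69×10⁻⁶ × 217.2 = 217 MPa (compressive).

217 MPa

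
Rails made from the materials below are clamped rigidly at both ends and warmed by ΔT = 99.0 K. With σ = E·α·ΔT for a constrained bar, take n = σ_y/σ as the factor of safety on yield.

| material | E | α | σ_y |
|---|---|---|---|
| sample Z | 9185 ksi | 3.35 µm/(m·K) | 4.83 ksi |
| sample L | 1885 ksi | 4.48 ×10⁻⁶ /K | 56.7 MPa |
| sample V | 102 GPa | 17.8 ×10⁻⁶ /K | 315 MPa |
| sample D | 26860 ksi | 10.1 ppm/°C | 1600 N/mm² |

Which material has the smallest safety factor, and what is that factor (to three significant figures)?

sample Z, n = 1.59

In consistent units (E in GPa, α in ×10⁻⁶/K, σ_y in MPa):
  sample Z: E = 63.33, α = 3.35, σ_y = 33.30 → σ = 21.0 MPa, n = 1.59
  sample L: E = 13.00, α = 4.48, σ_y = 56.70 → σ = 5.76 MPa, n = 9.84
  sample V: E = 102.0, α = 17.8, σ_y = 315.0 → σ = 180 MPa, n = 1.75
  sample D: E = 185.2, α = 10.1, σ_y = 1600 → σ = 185 MPa, n = 8.64
Sample Z has the lowest safety factor, n = 1.59.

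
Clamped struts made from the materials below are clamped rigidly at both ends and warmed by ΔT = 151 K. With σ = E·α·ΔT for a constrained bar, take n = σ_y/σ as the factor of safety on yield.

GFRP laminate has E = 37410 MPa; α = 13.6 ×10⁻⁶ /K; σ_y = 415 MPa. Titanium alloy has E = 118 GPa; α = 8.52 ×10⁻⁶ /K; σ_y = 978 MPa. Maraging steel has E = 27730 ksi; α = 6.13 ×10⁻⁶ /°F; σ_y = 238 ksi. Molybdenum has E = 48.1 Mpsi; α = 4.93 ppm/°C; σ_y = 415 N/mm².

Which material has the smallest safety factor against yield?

molybdenum

Per material, after unit conversion:
  GFRP laminate: E = 37.41, α = 13.6, σ_y = 415.0 → σ = 76.8 MPa, n = 5.40
  titanium alloy: E = 118.0, α = 8.52, σ_y = 978.0 → σ = 152 MPa, n = 6.44
  maraging steel: E = 191.2, α = 11.0, σ_y = 1641 → σ = 319 MPa, n = 5.15
  molybdenum: E = 331.6, α = 4.93, σ_y = 415.0 → σ = 247 MPa, n = 1.68
Molybdenum has the lowest safety factor, n = 1.68.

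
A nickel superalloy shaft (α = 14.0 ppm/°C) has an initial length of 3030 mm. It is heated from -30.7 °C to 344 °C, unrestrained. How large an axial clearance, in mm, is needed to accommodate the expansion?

ΔT = 344 − (-30.7) = 374.7 K.
ΔL = α·L₀·ΔT = 14.0×10⁻⁶ × 3030 mm × 374.7 K = 15.9 mm.

15.9 mm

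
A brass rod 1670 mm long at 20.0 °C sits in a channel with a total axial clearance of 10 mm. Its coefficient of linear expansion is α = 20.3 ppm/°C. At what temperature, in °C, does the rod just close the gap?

315 °C

α·L₀·ΔT = 10.0 mm ⇒ ΔT = 10.0 / (20.3×10⁻⁶ × 1670.0) = 295.0 K.
T = 20.0 + 295.0 = 315.0 °C.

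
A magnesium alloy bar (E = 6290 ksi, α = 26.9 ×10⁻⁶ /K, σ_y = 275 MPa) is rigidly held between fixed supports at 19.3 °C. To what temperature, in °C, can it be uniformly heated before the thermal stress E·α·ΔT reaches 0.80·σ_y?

E = 6290 ksi = 43.37 GPa.
E·α·ΔT = 220.0 MPa ⇒ ΔT = 220.0 / (43.37×10³ × 26.9×10⁻⁶) = 188.6 K.
T = 19.3 + 188.6 = 207.9 °C.

208 °C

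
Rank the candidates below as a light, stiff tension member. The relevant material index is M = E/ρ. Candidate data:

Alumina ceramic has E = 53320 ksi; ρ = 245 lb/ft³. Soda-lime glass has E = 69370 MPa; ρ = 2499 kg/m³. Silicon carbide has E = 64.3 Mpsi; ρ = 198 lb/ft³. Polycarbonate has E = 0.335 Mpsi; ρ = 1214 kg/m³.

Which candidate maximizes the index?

In SI units:
  alumina ceramic: E = 367.6 GPa, ρ = 3925 kg/m³
  soda-lime glass: E = 69.37 GPa, ρ = 2499 kg/m³
  silicon carbide: E = 443.3 GPa, ρ = 3172 kg/m³
  polycarbonate: E = 2.310 GPa, ρ = 1214 kg/m³
  silicon carbide: M = 140 MN·m/kg
  alumina ceramic: M = 93.7 MN·m/kg
  soda-lime glass: M = 27.8 MN·m/kg
  polycarbonate: M = 1.90 MN·m/kg
The maximum is for silicon carbide.

silicon carbide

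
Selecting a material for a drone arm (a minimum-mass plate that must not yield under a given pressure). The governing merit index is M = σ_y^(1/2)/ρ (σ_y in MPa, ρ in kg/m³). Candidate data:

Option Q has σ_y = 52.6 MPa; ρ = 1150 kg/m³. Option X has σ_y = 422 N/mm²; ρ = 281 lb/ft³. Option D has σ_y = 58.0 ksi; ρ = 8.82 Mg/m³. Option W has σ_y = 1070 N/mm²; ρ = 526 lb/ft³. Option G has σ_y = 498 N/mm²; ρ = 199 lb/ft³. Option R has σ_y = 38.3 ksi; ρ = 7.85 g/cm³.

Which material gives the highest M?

option G

Normalizing units and computing the index:
  option Q: σ_y = 52.60 MPa, ρ = 1150 kg/m³
  option X: σ_y = 422.0 MPa, ρ = 4501 kg/m³
  option D: σ_y = 399.9 MPa, ρ = 8820 kg/m³
  option W: σ_y = 1070 MPa, ρ = 8426 kg/m³
  option G: σ_y = 498.0 MPa, ρ = 3188 kg/m³
  option R: σ_y = 264.1 MPa, ρ = 7850 kg/m³
  option G: M = 7.00×10⁻³
  option Q: M = 6.31×10⁻³
  option X: M = 4.56×10⁻³
  option W: M = 3.88×10⁻³
  option D: M = 2.27×10⁻³
  option R: M = 2.07×10⁻³
Option G ranks first.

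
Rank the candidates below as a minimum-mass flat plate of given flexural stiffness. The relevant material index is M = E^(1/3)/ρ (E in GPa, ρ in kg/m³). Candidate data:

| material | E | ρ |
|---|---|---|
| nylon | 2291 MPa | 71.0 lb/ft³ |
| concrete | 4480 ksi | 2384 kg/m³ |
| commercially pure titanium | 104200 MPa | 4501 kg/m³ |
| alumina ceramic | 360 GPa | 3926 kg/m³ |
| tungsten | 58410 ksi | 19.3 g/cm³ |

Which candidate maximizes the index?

alumina ceramic

After converting to SI:
  nylon: E = 2.291 GPa, ρ = 1137 kg/m³
  concrete: E = 30.89 GPa, ρ = 2384 kg/m³
  commercially pure titanium: E = 104.2 GPa, ρ = 4501 kg/m³
  alumina ceramic: E = 360.0 GPa, ρ = 3926 kg/m³
  tungsten: E = 402.7 GPa, ρ = 19300 kg/m³
  alumina ceramic: M = 1.81×10⁻³
  concrete: M = 1.32×10⁻³
  nylon: M = 1.16×10⁻³
  commercially pure titanium: M = 1.05×10⁻³
  tungsten: M = 0.383×10⁻³
Alumina ceramic has the largest M.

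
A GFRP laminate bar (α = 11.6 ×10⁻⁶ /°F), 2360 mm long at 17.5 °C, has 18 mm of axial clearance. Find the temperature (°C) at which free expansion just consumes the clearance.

α = 11.6×10⁻⁶/°F × 9/5 = 20.9×10⁻⁶/K.
α·L₀·ΔT = 18.0 mm ⇒ ΔT = 18.0 / (20.9×10⁻⁶ × 2360.0) = 365.3 K.
T = 17.5 + 365.3 = 382.8 °C.

383 °C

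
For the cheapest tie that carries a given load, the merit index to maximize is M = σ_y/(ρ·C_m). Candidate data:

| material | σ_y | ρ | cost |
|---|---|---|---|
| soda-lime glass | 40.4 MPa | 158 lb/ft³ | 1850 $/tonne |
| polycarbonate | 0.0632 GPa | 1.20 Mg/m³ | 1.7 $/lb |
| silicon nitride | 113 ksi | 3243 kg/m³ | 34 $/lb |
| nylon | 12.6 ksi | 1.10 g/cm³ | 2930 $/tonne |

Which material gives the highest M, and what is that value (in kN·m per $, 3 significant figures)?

nylon, M = 27.0 kN·m per $

Normalizing units and computing the index:
  soda-lime glass: σ_y = 40.40 MPa, ρ = 2531 kg/m³, cost = 1.850 $/kg
  polycarbonate: σ_y = 63.20 MPa, ρ = 1200 kg/m³, cost = 3.748 $/kg
  silicon nitride: σ_y = 779.1 MPa, ρ = 3243 kg/m³, cost = 74.96 $/kg
  nylon: σ_y = 86.87 MPa, ρ = 1100 kg/m³, cost = 2.930 $/kg
  nylon: M = 27.0 kN·m per $
  polycarbonate: M = 14.1 kN·m per $
  soda-lime glass: M = 8.63 kN·m per $
  silicon nitride: M = 3.21 kN·m per $
The maximum is for nylon.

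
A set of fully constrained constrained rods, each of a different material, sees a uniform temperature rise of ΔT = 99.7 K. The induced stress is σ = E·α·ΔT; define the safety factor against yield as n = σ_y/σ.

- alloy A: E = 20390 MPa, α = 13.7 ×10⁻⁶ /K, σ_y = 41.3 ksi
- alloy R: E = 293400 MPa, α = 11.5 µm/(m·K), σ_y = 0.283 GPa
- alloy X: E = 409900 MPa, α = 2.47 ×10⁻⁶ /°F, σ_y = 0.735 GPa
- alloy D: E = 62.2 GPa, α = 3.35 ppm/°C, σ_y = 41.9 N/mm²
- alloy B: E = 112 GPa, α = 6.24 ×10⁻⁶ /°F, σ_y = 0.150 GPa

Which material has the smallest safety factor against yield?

alloy R

In consistent units (E in GPa, α in ×10⁻⁶/K, σ_y in MPa):
  alloy A: E = 20.39, α = 13.7, σ_y = 284.8 → σ = 27.9 MPa, n = 10.2
  alloy R: E = 293.4, α = 11.5, σ_y = 283.0 → σ = 336 MPa, n = 0.841
  alloy X: E = 409.9, α = 4.45, σ_y = 735.0 → σ = 182 MPa, n = 4.05
  alloy D: E = 62.20, α = 3.35, σ_y = 41.90 → σ = 20.8 MPa, n = 2.02
  alloy B: E = 112.0, α = 11.2, σ_y = 150.0 → σ = 125 MPa, n = 1.20
The minimum is alloy R at n = 0.841.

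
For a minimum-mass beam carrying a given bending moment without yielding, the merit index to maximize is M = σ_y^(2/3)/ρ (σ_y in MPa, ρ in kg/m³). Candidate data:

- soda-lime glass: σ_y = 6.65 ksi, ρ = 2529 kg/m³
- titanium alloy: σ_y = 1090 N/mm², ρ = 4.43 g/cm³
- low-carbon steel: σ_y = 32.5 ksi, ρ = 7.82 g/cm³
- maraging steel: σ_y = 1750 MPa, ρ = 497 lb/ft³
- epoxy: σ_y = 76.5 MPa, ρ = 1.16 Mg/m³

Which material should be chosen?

In SI units:
  soda-lime glass: σ_y = 45.85 MPa, ρ = 2529 kg/m³
  titanium alloy: σ_y = 1090 MPa, ρ = 4430 kg/m³
  low-carbon steel: σ_y = 224.1 MPa, ρ = 7820 kg/m³
  maraging steel: σ_y = 1750 MPa, ρ = 7961 kg/m³
  epoxy: σ_y = 76.50 MPa, ρ = 1160 kg/m³
  titanium alloy: M = 23.9×10⁻³
  maraging steel: M = 18.2×10⁻³
  epoxy: M = 15.5×10⁻³
  soda-lime glass: M = 5.07×10⁻³
  low-carbon steel: M = 4.72×10⁻³
Titanium alloy ranks first.

titanium alloy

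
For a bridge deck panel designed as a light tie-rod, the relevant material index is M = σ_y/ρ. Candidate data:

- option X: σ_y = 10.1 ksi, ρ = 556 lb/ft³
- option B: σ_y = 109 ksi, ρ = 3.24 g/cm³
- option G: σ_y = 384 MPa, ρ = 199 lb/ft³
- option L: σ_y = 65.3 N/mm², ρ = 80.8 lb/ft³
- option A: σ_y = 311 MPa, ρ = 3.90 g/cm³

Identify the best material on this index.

option B

Putting every candidate on a common basis:
  option X: σ_y = 69.64 MPa, ρ = 8906 kg/m³
  option B: σ_y = 751.5 MPa, ρ = 3240 kg/m³
  option G: σ_y = 384.0 MPa, ρ = 3188 kg/m³
  option L: σ_y = 65.30 MPa, ρ = 1294 kg/m³
  option A: σ_y = 311.0 MPa, ρ = 3900 kg/m³
  option B: M = 232 kN·m/kg
  option G: M = 120 kN·m/kg
  option A: M = 79.7 kN·m/kg
  option L: M = 50.5 kN·m/kg
  option X: M = 7.82 kN·m/kg
Highest index: option B.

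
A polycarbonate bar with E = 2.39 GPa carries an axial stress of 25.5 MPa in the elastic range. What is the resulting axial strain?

ε = σ/E = 25.5 / 2390 = 0.0107.

0.0107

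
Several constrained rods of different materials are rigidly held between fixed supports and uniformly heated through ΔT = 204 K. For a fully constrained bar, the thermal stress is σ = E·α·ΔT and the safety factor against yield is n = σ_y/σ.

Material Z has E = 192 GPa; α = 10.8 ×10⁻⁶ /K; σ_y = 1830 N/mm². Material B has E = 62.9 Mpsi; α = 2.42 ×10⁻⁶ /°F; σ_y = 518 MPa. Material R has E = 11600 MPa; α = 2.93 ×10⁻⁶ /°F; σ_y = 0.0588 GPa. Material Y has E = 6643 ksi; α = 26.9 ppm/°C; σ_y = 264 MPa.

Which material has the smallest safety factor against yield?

Converting E to GPa, α to ×10⁻⁶/K, σ_y to MPa, then σ and n for each:
  material Z: E = 192.0, α = 10.8, σ_y = 1830 → σ = 423 MPa, n = 4.33
  material B: E = 433.7, α = 4.36, σ_y = 518.0 → σ = 385 MPa, n = 1.34
  material R: E = 11.60, α = 5.27, σ_y = 58.80 → σ = 12.5 MPa, n = 4.71
  material Y: E = 45.80, α = 26.9, σ_y = 264.0 → σ = 251 MPa, n = 1.05
Smallest n: material Y with n = 1.05.

material Y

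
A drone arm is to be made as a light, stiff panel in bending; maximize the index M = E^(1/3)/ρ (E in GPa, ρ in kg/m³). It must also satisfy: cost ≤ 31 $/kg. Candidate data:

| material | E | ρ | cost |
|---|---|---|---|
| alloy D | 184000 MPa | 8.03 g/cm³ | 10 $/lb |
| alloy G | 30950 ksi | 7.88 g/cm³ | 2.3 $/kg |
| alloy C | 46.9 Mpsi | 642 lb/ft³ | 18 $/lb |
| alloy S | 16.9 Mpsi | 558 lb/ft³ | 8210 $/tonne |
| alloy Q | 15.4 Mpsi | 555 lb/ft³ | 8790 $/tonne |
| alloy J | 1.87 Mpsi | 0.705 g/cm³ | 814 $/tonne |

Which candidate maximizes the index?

alloy J

Screen on constraints: cost ≤ 31 $/kg. Survivors: alloy D, alloy G, alloy S, alloy Q, alloy J.
Normalizing units and computing the index:
  alloy D: E = 184.0 GPa, ρ = 8030 kg/m³
  alloy G: E = 213.4 GPa, ρ = 7880 kg/m³
  alloy S: E = 116.5 GPa, ρ = 8938 kg/m³
  alloy Q: E = 106.2 GPa, ρ = 8890 kg/m³
  alloy J: E = 12.89 GPa, ρ = 705.0 kg/m³
  alloy J: M = 3.33×10⁻³
  alloy G: M = 0.758×10⁻³
  alloy D: M = 0.708×10⁻³
  alloy S: M = 0.546×10⁻³
  alloy Q: M = 0.533×10⁻³
Highest index: alloy J.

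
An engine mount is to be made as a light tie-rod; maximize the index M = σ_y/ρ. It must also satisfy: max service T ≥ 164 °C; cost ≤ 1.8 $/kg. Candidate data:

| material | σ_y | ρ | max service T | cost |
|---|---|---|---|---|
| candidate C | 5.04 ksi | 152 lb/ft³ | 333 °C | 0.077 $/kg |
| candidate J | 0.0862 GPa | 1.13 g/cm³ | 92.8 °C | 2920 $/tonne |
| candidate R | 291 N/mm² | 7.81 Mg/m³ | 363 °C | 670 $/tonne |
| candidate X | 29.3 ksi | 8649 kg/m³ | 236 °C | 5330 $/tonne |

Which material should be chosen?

candidate R

Screen on constraints: max service T ≥ 164 °C; cost ≤ 1.8 $/kg. Survivors: candidate C, candidate R.
In SI units:
  candidate C: σ_y = 34.75 MPa, ρ = 2435 kg/m³
  candidate R: σ_y = 291.0 MPa, ρ = 7810 kg/m³
  candidate R: M = 37.3 kN·m/kg
  candidate C: M = 14.3 kN·m/kg
Candidate R has the largest M.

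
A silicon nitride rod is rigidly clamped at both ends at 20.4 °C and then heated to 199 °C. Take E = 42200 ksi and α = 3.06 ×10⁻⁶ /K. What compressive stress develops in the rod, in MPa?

E = 42200 ksi = 291.0 GPa.
ΔT = 178.6 K. Constrained thermal stress σ = E·α·ΔT = 291.0×10³ MPa × 3.06×10⁻⁶ × 178.6 = 159 MPa (compressive).

159 MPa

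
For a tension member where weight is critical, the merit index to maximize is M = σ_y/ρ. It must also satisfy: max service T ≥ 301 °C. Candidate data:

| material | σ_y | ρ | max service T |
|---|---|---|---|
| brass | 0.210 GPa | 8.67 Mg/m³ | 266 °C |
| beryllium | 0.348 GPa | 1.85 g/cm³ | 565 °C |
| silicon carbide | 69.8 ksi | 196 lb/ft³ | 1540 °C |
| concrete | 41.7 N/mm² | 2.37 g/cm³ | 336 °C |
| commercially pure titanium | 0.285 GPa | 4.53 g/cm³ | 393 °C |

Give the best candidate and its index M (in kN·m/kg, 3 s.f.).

Screen on constraints: max service T ≥ 301 °C. Survivors: beryllium, silicon carbide, concrete, commercially pure titanium.
In SI units:
  beryllium: σ_y = 348.0 MPa, ρ = 1850 kg/m³
  silicon carbide: σ_y = 481.3 MPa, ρ = 3140 kg/m³
  concrete: σ_y = 41.70 MPa, ρ = 2370 kg/m³
  commercially pure titanium: σ_y = 285.0 MPa, ρ = 4530 kg/m³
  beryllium: M = 188 kN·m/kg
  silicon carbide: M = 153 kN·m/kg
  commercially pure titanium: M = 62.9 kN·m/kg
  concrete: M = 17.6 kN·m/kg
Highest index: beryllium.

beryllium, M = 188 kN·m/kg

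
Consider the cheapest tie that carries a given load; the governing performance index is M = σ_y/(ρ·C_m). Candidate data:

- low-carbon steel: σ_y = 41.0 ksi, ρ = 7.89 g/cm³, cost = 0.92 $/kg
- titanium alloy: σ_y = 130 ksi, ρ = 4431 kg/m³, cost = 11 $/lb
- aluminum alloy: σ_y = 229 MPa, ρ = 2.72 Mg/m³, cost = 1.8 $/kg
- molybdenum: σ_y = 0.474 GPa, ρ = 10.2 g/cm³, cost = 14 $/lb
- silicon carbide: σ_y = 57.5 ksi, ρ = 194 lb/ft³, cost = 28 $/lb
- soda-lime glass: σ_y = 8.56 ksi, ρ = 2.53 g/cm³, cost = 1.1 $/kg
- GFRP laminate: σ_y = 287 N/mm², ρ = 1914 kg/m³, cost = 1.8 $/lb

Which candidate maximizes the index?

In SI units:
  low-carbon steel: σ_y = 282.7 MPa, ρ = 7890 kg/m³, cost = 0.9200 $/kg
  titanium alloy: σ_y = 896.3 MPa, ρ = 4431 kg/m³, cost = 24.25 $/kg
  aluminum alloy: σ_y = 229.0 MPa, ρ = 2720 kg/m³, cost = 1.800 $/kg
  molybdenum: σ_y = 474.0 MPa, ρ = 10200 kg/m³, cost = 30.86 $/kg
  silicon carbide: σ_y = 396.4 MPa, ρ = 3108 kg/m³, cost = 61.73 $/kg
  soda-lime glass: σ_y = 59.02 MPa, ρ = 2530 kg/m³, cost = 1.100 $/kg
  GFRP laminate: σ_y = 287.0 MPa, ρ = 1914 kg/m³, cost = 3.968 $/kg
  aluminum alloy: M = 46.8 kN·m per $
  low-carbon steel: M = 38.9 kN·m per $
  GFRP laminate: M = 37.8 kN·m per $
  soda-lime glass: M = 21.2 kN·m per $
  titanium alloy: M = 8.34 kN·m per $
  silicon carbide: M = 2.07 kN·m per $
  molybdenum: M = 1.51 kN·m per $
Highest index: aluminum alloy.

aluminum alloy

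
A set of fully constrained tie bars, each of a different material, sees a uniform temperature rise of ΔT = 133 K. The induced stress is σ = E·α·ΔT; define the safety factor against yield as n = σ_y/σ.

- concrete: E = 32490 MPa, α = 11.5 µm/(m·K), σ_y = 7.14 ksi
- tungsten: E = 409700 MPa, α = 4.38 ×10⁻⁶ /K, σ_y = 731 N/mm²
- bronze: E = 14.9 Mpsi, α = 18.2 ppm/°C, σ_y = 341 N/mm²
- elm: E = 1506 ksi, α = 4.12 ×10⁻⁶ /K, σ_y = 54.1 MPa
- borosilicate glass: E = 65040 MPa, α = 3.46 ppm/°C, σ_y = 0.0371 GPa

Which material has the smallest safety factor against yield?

concrete

Converting E to GPa, α to ×10⁻⁶/K, σ_y to MPa, then σ and n for each:
  concrete: E = 32.49, α = 11.5, σ_y = 49.23 → σ = 49.7 MPa, n = 0.991
  tungsten: E = 409.7, α = 4.38, σ_y = 731.0 → σ = 239 MPa, n = 3.06
  bronze: E = 102.7, α = 18.2, σ_y = 341.0 → σ = 249 MPa, n = 1.37
  elm: E = 10.38, α = 4.12, σ_y = 54.10 → σ = 5.69 MPa, n = 9.51
  borosilicate glass: E = 65.04, α = 3.46, σ_y = 37.10 → σ = 29.9 MPa, n = 1.24
The minimum is concrete at n = 0.991.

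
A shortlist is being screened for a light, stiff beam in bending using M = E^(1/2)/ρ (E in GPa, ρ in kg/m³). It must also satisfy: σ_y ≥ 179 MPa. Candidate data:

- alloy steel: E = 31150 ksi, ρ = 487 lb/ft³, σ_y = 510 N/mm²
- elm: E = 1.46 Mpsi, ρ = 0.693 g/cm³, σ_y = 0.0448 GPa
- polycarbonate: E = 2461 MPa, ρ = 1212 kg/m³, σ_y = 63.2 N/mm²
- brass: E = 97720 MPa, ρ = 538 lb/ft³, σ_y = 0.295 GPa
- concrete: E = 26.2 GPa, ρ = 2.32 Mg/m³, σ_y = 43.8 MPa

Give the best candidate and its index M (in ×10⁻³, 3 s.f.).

alloy steel, M = 1.88×10⁻³

Screen on constraints: σ_y ≥ 179 MPa. Survivors: alloy steel, brass.
After converting to SI:
  alloy steel: E = 214.8 GPa, ρ = 7801 kg/m³
  brass: E = 97.72 GPa, ρ = 8618 kg/m³
  alloy steel: M = 1.88×10⁻³
  brass: M = 1.15×10⁻³
Alloy steel has the largest M.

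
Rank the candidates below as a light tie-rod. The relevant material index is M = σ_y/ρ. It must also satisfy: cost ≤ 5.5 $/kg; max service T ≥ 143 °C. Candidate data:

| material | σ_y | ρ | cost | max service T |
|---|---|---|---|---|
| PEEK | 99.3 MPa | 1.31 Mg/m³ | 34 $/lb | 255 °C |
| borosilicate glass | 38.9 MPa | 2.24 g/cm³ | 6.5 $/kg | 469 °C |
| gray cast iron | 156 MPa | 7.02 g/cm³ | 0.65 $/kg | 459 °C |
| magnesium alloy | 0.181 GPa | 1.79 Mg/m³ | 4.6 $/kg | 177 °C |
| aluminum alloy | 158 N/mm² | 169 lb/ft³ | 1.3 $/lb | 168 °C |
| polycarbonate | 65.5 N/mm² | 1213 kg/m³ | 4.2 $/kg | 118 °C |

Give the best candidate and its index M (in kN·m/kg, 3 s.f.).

Screen on constraints: cost ≤ 5.5 $/kg; max service T ≥ 143 °C. Survivors: gray cast iron, magnesium alloy, aluminum alloy.
Normalizing units and computing the index:
  gray cast iron: σ_y = 156.0 MPa, ρ = 7020 kg/m³
  magnesium alloy: σ_y = 181.0 MPa, ρ = 1790 kg/m³
  aluminum alloy: σ_y = 158.0 MPa, ρ = 2707 kg/m³
  magnesium alloy: M = 101 kN·m/kg
  aluminum alloy: M = 58.4 kN·m/kg
  gray cast iron: M = 22.2 kN·m/kg
Highest index: magnesium alloy.

magnesium alloy, M = 101 kN·m/kg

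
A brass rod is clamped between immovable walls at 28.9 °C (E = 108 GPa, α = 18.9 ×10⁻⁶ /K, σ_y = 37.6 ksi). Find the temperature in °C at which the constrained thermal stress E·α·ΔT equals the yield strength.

156 °C

σ_y = 37.6 ksi = 259.2 MPa.
E·α·ΔT = 259.2 MPa ⇒ ΔT = 259.2 / (108.0×10³ × 18.9×10⁻⁶) = 127.0 K.
T = 28.9 + 127.0 = 155.9 °C.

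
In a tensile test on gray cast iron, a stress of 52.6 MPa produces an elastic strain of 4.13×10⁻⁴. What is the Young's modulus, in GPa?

127 GPa

E = σ/ε = 52.6 MPa / 4.13×10⁻⁴ = 127400 MPa = 127 GPa.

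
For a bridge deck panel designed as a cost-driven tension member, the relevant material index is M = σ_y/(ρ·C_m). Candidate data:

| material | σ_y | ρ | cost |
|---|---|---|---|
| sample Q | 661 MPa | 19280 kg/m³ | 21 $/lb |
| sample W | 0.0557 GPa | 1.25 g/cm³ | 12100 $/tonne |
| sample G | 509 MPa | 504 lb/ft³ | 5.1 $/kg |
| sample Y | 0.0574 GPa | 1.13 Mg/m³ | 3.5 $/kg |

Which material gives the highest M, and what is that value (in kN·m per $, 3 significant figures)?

Normalizing units and computing the index:
  sample Q: σ_y = 661.0 MPa, ρ = 19280 kg/m³, cost = 46.30 $/kg
  sample W: σ_y = 55.70 MPa, ρ = 1250 kg/m³, cost = 12.10 $/kg
  sample G: σ_y = 509.0 MPa, ρ = 8073 kg/m³, cost = 5.100 $/kg
  sample Y: σ_y = 57.40 MPa, ρ = 1130 kg/m³, cost = 3.500 $/kg
  sample Y: M = 14.5 kN·m per $
  sample G: M = 12.4 kN·m per $
  sample W: M = 3.68 kN·m per $
  sample Q: M = 0.741 kN·m per $
Highest index: sample Y.

sample Y, M = 14.5 kN·m per $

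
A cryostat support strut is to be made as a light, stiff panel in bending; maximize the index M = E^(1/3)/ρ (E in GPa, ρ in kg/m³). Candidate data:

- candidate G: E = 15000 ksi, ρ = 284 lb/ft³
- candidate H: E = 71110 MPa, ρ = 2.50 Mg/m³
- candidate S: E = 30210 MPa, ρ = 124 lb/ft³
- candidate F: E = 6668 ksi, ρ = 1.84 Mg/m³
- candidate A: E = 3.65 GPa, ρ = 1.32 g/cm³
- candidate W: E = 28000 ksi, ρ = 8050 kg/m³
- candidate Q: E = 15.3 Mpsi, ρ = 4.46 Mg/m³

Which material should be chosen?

Convert each candidate to consistent units, then evaluate M:
  candidate G: E = 103.4 GPa, ρ = 4549 kg/m³
  candidate H: E = 71.11 GPa, ρ = 2500 kg/m³
  candidate S: E = 30.21 GPa, ρ = 1986 kg/m³
  candidate F: E = 45.97 GPa, ρ = 1840 kg/m³
  candidate A: E = 3.650 GPa, ρ = 1320 kg/m³
  candidate W: E = 193.1 GPa, ρ = 8050 kg/m³
  candidate Q: E = 105.5 GPa, ρ = 4460 kg/m³
  candidate F: M = 1.95×10⁻³
  candidate H: M = 1.66×10⁻³
  candidate S: M = 1.57×10⁻³
  candidate A: M = 1.17×10⁻³
  candidate Q: M = 1.06×10⁻³
  candidate G: M = 1.03×10⁻³
  candidate W: M = 0.718×10⁻³
The maximum is for candidate F.

candidate F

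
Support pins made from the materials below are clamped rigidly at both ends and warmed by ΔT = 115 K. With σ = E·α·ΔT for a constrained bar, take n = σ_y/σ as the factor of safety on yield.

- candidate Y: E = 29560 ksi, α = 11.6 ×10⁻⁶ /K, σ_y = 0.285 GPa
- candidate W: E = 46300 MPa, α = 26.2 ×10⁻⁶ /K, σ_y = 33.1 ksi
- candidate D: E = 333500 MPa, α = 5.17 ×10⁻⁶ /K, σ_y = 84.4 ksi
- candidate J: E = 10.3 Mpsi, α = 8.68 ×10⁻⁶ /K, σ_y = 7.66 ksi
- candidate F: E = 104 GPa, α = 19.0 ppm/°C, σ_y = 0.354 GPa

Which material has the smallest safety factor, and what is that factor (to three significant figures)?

candidate J, n = 0.745

Per material, after unit conversion:
  candidate Y: E = 203.8, α = 11.6, σ_y = 285.0 → σ = 272 MPa, n = 1.05
  candidate W: E = 46.30, α = 26.2, σ_y = 228.2 → σ = 140 MPa, n = 1.64
  candidate D: E = 333.5, α = 5.17, σ_y = 581.9 → σ = 198 MPa, n = 2.93
  candidate J: E = 71.02, α = 8.68, σ_y = 52.81 → σ = 70.9 MPa, n = 0.745
  candidate F: E = 104.0, α = 19.0, σ_y = 354.0 → σ = 227 MPa, n = 1.56
The minimum is candidate J at n = 0.745.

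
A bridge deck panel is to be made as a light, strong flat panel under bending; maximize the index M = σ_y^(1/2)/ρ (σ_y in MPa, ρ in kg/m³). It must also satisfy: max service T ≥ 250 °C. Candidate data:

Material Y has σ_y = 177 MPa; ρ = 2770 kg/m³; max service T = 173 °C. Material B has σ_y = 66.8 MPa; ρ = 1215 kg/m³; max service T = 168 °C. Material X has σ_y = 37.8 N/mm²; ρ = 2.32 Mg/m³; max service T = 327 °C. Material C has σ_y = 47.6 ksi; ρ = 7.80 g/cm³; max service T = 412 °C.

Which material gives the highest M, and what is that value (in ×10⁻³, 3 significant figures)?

material X, M = 2.65×10⁻³

Screen on constraints: max service T ≥ 250 °C. Survivors: material X, material C.
After converting to SI:
  material X: σ_y = 37.80 MPa, ρ = 2320 kg/m³
  material C: σ_y = 328.2 MPa, ρ = 7800 kg/m³
  material X: M = 2.65×10⁻³
  material C: M = 2.32×10⁻³
The maximum is for material X.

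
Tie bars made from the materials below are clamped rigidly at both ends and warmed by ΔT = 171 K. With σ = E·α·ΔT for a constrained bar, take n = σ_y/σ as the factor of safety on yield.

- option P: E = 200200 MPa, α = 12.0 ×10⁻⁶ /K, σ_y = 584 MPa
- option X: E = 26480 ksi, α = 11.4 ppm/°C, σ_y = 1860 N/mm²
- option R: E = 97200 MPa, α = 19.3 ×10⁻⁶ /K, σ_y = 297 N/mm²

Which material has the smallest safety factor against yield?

option R

With everything in SI (GPa, ×10⁻⁶/K, MPa):
  option P: E = 200.2, α = 12.0, σ_y = 584.0 → σ = 411 MPa, n = 1.42
  option X: E = 182.6, α = 11.4, σ_y = 1860 → σ = 356 MPa, n = 5.23
  option R: E = 97.20, α = 19.3, σ_y = 297.0 → σ = 321 MPa, n = 0.926
Smallest n: option R with n = 0.926.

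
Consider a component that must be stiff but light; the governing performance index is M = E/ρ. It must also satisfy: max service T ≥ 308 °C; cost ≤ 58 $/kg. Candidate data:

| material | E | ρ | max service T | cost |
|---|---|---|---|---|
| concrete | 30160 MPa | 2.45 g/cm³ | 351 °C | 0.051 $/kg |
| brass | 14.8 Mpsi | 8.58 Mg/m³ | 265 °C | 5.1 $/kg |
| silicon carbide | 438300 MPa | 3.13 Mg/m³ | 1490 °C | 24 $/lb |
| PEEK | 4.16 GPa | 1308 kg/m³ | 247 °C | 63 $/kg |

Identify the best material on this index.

Screen on constraints: max service T ≥ 308 °C; cost ≤ 58 $/kg. Survivors: concrete, silicon carbide.
Convert each candidate to consistent units, then evaluate M:
  concrete: E = 30.16 GPa, ρ = 2450 kg/m³
  silicon carbide: E = 438.3 GPa, ρ = 3130 kg/m³
  silicon carbide: M = 140 MN·m/kg
  concrete: M = 12.3 MN·m/kg
Silicon carbide has the largest M.

silicon carbide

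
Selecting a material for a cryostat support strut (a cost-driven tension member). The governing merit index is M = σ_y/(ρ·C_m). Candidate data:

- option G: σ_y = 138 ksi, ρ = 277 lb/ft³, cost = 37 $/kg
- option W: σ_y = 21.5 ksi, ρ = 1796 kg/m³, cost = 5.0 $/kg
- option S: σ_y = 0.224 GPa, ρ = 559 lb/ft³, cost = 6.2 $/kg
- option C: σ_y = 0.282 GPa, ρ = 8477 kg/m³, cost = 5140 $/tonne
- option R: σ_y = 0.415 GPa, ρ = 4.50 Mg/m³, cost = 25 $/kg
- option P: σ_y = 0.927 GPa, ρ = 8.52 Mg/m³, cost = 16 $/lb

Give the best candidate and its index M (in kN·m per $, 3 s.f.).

option W, M = 16.5 kN·m per $

Normalizing units and computing the index:
  option G: σ_y = 951.5 MPa, ρ = 4437 kg/m³, cost = 37.00 $/kg
  option W: σ_y = 148.2 MPa, ρ = 1796 kg/m³, cost = 5.000 $/kg
  option S: σ_y = 224.0 MPa, ρ = 8954 kg/m³, cost = 6.200 $/kg
  option C: σ_y = 282.0 MPa, ρ = 8477 kg/m³, cost = 5.140 $/kg
  option R: σ_y = 415.0 MPa, ρ = 4500 kg/m³, cost = 25.00 $/kg
  option P: σ_y = 927.0 MPa, ρ = 8520 kg/m³, cost = 35.27 $/kg
  option W: M = 16.5 kN·m per $
  option C: M = 6.47 kN·m per $
  option G: M = 5.80 kN·m per $
  option S: M = 4.03 kN·m per $
  option R: M = 3.69 kN·m per $
  option P: M = 3.08 kN·m per $
The maximum is for option W.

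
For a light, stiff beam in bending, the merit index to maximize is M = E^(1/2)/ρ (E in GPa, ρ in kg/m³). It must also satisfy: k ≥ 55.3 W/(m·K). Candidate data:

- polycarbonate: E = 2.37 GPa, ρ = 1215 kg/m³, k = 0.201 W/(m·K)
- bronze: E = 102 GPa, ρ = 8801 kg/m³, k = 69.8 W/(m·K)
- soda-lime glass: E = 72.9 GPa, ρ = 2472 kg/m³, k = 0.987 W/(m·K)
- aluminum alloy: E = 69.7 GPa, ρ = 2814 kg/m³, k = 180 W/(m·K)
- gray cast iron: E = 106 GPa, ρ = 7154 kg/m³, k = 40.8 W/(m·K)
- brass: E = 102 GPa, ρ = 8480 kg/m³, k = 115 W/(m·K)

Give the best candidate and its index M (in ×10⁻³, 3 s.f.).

Screen on constraints: k ≥ 55.3 W/(m·K). Survivors: bronze, aluminum alloy, brass.
Per-candidate index values:
  aluminum alloy: M = 2.97×10⁻³
  brass: M = 1.19×10⁻³
  bronze: M = 1.15×10⁻³
Aluminum alloy has the largest M.

aluminum alloy, M = 2.97×10⁻³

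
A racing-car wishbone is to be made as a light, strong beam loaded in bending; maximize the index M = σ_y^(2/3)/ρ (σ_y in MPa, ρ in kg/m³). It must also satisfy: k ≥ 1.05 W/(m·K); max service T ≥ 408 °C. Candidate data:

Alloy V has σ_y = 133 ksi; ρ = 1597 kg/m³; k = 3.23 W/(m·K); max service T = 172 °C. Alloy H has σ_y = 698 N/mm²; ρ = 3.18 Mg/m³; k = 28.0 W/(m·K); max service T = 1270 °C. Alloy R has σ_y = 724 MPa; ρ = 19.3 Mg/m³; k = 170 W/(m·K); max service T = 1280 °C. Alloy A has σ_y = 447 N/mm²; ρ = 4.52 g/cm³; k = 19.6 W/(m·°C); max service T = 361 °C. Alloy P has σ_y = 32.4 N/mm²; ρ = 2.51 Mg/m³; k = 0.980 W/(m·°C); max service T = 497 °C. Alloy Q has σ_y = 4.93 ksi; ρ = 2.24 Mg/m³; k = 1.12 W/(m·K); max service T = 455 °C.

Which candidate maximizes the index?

Screen on constraints: k ≥ 1.05 W/(m·K); max service T ≥ 408 °C. Survivors: alloy H, alloy R, alloy Q.
In SI units:
  alloy H: σ_y = 698.0 MPa, ρ = 3180 kg/m³
  alloy R: σ_y = 724.0 MPa, ρ = 19300 kg/m³
  alloy Q: σ_y = 33.99 MPa, ρ = 2240 kg/m³
  alloy H: M = 24.7×10⁻³
  alloy Q: M = 4.68×10⁻³
  alloy R: M = 4.18×10⁻³
Alloy H ranks first.

alloy H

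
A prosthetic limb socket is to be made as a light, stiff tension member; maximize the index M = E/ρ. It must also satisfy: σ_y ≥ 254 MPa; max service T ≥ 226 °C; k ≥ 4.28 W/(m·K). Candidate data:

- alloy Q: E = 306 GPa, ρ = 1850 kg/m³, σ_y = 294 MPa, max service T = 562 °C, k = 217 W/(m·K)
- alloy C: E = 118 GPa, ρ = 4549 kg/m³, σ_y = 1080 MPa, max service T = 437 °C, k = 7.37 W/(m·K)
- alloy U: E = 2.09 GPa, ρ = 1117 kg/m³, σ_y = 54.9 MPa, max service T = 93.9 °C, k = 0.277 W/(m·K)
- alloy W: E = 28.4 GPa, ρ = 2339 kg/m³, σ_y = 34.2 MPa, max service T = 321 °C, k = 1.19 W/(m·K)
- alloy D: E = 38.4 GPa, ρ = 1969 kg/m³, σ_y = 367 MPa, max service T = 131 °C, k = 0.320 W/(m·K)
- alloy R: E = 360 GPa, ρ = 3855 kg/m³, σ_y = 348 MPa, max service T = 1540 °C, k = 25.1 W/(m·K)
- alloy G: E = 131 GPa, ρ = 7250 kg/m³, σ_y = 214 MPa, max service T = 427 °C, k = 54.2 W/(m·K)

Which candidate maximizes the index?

Screen on constraints: σ_y ≥ 254 MPa; max service T ≥ 226 °C; k ≥ 4.28 W/(m·K). Survivors: alloy Q, alloy C, alloy R.
Per-candidate index values:
  alloy Q: M = 165 MN·m/kg
  alloy R: M = 93.4 MN·m/kg
  alloy C: M = 25.9 MN·m/kg
The maximum is for alloy Q.

alloy Q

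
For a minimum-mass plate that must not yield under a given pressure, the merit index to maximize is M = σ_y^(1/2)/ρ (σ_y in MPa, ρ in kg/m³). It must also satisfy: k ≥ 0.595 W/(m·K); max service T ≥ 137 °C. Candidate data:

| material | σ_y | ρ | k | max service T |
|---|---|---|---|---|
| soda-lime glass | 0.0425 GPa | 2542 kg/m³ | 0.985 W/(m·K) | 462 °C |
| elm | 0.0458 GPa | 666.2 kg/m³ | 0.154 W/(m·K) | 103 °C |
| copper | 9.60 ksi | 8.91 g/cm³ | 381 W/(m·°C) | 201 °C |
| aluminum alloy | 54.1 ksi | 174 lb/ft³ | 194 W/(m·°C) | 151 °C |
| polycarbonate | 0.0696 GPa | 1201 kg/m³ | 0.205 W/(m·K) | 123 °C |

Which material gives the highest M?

aluminum alloy

Screen on constraints: k ≥ 0.595 W/(m·K); max service T ≥ 137 °C. Survivors: soda-lime glass, copper, aluminum alloy.
In SI units:
  soda-lime glass: σ_y = 42.50 MPa, ρ = 2542 kg/m³
  copper: σ_y = 66.19 MPa, ρ = 8910 kg/m³
  aluminum alloy: σ_y = 373.0 MPa, ρ = 2787 kg/m³
  aluminum alloy: M = 6.93×10⁻³
  soda-lime glass: M = 2.56×10⁻³
  copper: M = 0.913×10⁻³
The maximum is for aluminum alloy.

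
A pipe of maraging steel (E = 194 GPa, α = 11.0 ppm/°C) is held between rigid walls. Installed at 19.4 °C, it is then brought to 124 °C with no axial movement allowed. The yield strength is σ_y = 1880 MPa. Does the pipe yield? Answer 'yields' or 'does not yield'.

ΔT = 104.6 K. Constrained thermal stress σ = E·α·ΔT = 194.0×10³ MPa × 11.0×10⁻⁶ × 104.6 = 223 MPa (compressive).
Compare to σ_y = 1880 MPa: σ < σ_y, so it does not yield.

does not yield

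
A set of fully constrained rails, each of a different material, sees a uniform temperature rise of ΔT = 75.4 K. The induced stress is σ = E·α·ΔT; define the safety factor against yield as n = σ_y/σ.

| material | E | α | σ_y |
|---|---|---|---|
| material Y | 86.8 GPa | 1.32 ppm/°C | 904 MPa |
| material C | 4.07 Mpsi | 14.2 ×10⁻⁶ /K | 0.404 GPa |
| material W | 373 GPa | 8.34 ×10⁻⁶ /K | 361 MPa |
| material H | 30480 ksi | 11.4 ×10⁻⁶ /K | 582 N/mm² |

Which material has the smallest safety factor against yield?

material W

Converting E to GPa, α to ×10⁻⁶/K, σ_y to MPa, then σ and n for each:
  material Y: E = 86.80, α = 1.32, σ_y = 904.0 → σ = 8.64 MPa, n = 105
  material C: E = 28.06, α = 14.2, σ_y = 404.0 → σ = 30.0 MPa, n = 13.4
  material W: E = 373.0, α = 8.34, σ_y = 361.0 → σ = 235 MPa, n = 1.54
  material H: E = 210.2, α = 11.4, σ_y = 582.0 → σ = 181 MPa, n = 3.22
Material W has the lowest safety factor, n = 1.54.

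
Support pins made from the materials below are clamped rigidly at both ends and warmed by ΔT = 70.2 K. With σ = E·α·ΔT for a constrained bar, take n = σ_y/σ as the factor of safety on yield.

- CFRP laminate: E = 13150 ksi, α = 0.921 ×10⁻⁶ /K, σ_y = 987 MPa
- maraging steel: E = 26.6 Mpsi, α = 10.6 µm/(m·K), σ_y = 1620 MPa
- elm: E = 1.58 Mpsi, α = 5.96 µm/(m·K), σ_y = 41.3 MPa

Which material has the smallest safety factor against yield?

With everything in SI (GPa, ×10⁻⁶/K, MPa):
  CFRP laminate: E = 90.67, α = 0.921, σ_y = 987.0 → σ = 5.86 MPa, n = 168
  maraging steel: E = 183.4, α = 10.6, σ_y = 1620 → σ = 136 MPa, n = 11.9
  elm: E = 10.89, α = 5.96, σ_y = 41.30 → σ = 4.56 MPa, n = 9.06
Elm has the lowest safety factor, n = 9.06.

elm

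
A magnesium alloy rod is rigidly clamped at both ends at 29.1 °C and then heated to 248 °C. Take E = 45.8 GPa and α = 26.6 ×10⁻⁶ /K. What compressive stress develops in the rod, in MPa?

ΔT = 218.9 K. Constrained thermal stress σ = E·α·ΔT = 45.80×10³ MPa × 26.6×10⁻⁶ × 218.9 = 267 MPa (compressive).

267 MPa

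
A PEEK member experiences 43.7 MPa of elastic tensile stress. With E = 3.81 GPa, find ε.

ε = σ/E = 43.7 / 3810 = 0.0115.

0.0115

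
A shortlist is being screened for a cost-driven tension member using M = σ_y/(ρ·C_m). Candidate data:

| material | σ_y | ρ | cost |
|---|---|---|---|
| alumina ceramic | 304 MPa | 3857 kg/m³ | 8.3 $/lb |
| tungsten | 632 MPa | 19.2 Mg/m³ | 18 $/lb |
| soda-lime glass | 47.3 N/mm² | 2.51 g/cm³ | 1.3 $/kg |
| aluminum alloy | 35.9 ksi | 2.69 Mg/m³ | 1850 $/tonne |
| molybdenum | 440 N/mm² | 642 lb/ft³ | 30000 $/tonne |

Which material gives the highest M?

aluminum alloy

After converting to SI:
  alumina ceramic: σ_y = 304.0 MPa, ρ = 3857 kg/m³, cost = 18.30 $/kg
  tungsten: σ_y = 632.0 MPa, ρ = 19200 kg/m³, cost = 39.68 $/kg
  soda-lime glass: σ_y = 47.30 MPa, ρ = 2510 kg/m³, cost = 1.300 $/kg
  aluminum alloy: σ_y = 247.5 MPa, ρ = 2690 kg/m³, cost = 1.850 $/kg
  molybdenum: σ_y = 440.0 MPa, ρ = 10280 kg/m³, cost = 30.00 $/kg
  aluminum alloy: M = 49.7 kN·m per $
  soda-lime glass: M = 14.5 kN·m per $
  alumina ceramic: M = 4.31 kN·m per $
  molybdenum: M = 1.43 kN·m per $
  tungsten: M = 0.830 kN·m per $
The maximum is for aluminum alloy.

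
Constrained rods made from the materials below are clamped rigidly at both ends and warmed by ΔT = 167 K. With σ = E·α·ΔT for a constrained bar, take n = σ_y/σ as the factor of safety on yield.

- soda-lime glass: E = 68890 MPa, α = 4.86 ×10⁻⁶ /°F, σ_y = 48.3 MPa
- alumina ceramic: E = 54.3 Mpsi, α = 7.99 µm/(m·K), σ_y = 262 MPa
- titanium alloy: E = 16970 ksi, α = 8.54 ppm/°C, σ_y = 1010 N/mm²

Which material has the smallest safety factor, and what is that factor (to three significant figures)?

soda-lime glass, n = 0.480

In consistent units (E in GPa, α in ×10⁻⁶/K, σ_y in MPa):
  soda-lime glass: E = 68.89, α = 8.75, σ_y = 48.30 → σ = 101 MPa, n = 0.480
  alumina ceramic: E = 374.4, α = 7.99, σ_y = 262.0 → σ = 500 MPa, n = 0.524
  titanium alloy: E = 117.0, α = 8.54, σ_y = 1010 → σ = 167 MPa, n = 6.05
The minimum is soda-lime glass at n = 0.480.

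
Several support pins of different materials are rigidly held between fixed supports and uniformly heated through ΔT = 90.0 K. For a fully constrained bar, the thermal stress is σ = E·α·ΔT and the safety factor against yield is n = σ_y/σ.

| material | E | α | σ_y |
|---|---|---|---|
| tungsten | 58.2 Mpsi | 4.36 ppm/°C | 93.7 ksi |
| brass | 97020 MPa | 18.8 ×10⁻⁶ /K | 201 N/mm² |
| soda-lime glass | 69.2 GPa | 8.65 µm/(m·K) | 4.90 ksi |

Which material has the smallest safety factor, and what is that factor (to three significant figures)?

Per material, after unit conversion:
  tungsten: E = 401.3, α = 4.36, σ_y = 646.0 → σ = 157 MPa, n = 4.10
  brass: E = 97.02, α = 18.8, σ_y = 201.0 → σ = 164 MPa, n = 1.22
  soda-lime glass: E = 69.20, α = 8.65, σ_y = 33.78 → σ = 53.9 MPa, n = 0.627
Soda-lime glass has the lowest safety factor, n = 0.627.

soda-lime glass, n = 0.627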